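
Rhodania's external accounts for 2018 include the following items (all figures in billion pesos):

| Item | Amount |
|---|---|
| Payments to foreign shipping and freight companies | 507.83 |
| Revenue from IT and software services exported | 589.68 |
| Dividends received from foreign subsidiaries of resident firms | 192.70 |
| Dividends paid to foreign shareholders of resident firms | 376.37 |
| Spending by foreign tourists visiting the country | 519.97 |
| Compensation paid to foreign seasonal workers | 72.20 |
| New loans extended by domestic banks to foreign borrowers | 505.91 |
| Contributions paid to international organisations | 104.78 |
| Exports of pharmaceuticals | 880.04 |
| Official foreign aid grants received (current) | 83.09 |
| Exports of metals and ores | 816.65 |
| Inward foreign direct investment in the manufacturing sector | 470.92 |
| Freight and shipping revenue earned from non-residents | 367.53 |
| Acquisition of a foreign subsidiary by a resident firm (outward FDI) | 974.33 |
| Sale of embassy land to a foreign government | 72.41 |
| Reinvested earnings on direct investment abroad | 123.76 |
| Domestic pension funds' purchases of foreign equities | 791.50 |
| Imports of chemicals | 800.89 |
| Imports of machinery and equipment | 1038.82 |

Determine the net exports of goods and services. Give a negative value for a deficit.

826.33

Goods: 816.65 - 1038.82 + 880.04 - 800.89 = -143.02
Services: 367.53 + 589.68 + 519.97 - 507.83 = 969.35
Trade balance = -143.02 + 969.35 = 826.33
(Excluded from the trade balance — primary income: dividends received from foreign subsidiaries of resident firms 192.70, dividends paid to foreign shareholders of resident firms 376.37, compensation paid to foreign seasonal workers 72.20, reinvested earnings on direct investment abroad 123.76; financial account: new loans extended by domestic banks to foreign borrowers 505.91, inward foreign direct investment in the manufacturing sector 470.92, acquisition of a foreign subsidiary by a resident firm (outward FDI) 974.33, domestic pension funds' purchases of foreign equities 791.50; secondary income: contributions paid to international organisations 104.78, official foreign aid grants received (current) 83.09; capital account: sale of embassy land to a foreign government 72.41.)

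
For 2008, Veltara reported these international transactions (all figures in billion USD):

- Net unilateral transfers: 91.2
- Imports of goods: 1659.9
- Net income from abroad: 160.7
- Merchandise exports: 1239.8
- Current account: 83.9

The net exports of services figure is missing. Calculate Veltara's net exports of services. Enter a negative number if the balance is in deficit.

Current account = goods balance + services balance + net primary income + net secondary income
Sum of the known components = -168.2
Net exports of services = CA - (known components) = 83.9 - (-168.2) = 252.1

252.1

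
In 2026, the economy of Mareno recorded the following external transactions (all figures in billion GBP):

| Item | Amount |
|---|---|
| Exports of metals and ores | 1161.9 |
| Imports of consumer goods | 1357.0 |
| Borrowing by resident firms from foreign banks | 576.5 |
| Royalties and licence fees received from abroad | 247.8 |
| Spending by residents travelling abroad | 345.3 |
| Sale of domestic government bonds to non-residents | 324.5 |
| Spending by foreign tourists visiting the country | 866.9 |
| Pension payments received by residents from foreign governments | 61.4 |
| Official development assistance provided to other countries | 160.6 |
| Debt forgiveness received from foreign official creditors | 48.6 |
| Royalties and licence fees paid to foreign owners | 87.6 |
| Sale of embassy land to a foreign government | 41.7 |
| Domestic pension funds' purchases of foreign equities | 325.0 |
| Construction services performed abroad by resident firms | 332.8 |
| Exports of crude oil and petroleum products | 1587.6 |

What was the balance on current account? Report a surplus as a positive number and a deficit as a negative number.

2307.9

Goods: -1357.0 + 1587.6 + 1161.9 = 1392.5
Services: -87.6 + 247.8 + 866.9 + 332.8 - 345.3 = 1014.6
Secondary income: -160.6 + 61.4 = -99.2
Current account = 1392.5 + 1014.6 + (-99.2) = 2307.9
(Excluded from the current account — financial account: borrowing by resident firms from foreign banks 576.5, sale of domestic government bonds to non-residents 324.5, domestic pension funds' purchases of foreign equities 325.0; capital account: debt forgiveness received from foreign official creditors 48.6, sale of embassy land to a foreign government 41.7.)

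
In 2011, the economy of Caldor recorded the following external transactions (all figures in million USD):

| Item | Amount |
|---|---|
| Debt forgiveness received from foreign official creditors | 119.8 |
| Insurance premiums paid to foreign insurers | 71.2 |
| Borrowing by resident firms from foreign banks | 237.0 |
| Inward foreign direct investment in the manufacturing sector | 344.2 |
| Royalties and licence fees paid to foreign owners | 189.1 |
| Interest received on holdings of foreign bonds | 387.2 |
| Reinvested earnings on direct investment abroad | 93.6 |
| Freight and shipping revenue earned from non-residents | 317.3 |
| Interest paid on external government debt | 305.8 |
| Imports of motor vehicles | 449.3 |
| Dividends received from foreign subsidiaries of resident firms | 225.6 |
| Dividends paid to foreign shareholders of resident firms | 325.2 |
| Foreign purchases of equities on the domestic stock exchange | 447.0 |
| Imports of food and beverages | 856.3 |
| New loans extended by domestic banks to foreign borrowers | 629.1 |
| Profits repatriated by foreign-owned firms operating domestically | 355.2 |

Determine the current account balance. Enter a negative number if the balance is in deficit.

Goods: -449.3 - 856.3 = -1305.6
Services: -71.2 - 189.1 + 317.3 = 57.0
Primary income: -305.8 + 387.2 - 355.2 + 225.6 - 325.2 + 93.6 = -279.8
Current account = (-1305.6) + 57.0 + (-279.8) = -1528.4
(Excluded from the current account — capital account: debt forgiveness received from foreign official creditors 119.8; financial account: borrowing by resident firms from foreign banks 237.0, inward foreign direct investment in the manufacturing sector 344.2, foreign purchases of equities on the domestic stock exchange 447.0, new loans extended by domestic banks to foreign borrowers 629.1.)

-1528.4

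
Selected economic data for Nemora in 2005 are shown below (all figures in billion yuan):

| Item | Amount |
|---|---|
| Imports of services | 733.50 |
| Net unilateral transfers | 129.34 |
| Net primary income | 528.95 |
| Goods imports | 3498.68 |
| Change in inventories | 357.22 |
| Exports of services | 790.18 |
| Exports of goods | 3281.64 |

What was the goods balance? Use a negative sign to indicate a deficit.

-217.04

Goods balance = 3281.64 - 3498.68 = -217.04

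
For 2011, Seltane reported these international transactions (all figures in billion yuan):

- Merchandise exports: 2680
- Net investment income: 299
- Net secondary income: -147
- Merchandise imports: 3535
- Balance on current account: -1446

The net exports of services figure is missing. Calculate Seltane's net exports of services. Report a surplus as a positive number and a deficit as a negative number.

-743

Current account = goods balance + services balance + net primary income + net secondary income
Sum of the known components = -703
Net exports of services = CA - (known components) = -1446 - (-703) = -743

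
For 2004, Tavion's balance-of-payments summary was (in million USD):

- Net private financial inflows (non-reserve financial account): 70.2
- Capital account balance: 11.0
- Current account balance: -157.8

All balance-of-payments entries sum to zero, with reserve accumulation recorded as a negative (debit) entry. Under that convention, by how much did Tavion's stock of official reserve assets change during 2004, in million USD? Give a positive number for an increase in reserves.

-76.6

Official reserve transactions balance = -((-157.8) + 11.0 + 70.2) = 76.6
An accumulation of reserves is recorded as a debit (negative entry), so the change in the stock of reserves is the negative of that balance.
Change in official reserves = -(76.6) = -76.6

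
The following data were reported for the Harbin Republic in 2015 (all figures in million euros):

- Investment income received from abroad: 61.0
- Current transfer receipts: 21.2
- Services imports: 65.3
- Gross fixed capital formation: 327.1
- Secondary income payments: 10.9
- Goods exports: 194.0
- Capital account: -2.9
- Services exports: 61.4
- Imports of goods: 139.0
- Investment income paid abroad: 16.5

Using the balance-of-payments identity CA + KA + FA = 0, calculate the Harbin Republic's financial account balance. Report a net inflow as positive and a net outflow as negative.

Goods balance = 194.0 - 139.0 = 55.0
Services balance = 61.4 - 65.3 = -3.9
Trade balance (goods + services) = 55.0 + (-3.9) = 51.1
Net primary income = 61.0 - 16.5 = 44.5
Net secondary income = 21.2 - 10.9 = 10.3
Current account = 51.1 + 44.5 + 10.3 = 105.9
Financial account = -(105.9 + (-2.9)) = -103.0

-103.0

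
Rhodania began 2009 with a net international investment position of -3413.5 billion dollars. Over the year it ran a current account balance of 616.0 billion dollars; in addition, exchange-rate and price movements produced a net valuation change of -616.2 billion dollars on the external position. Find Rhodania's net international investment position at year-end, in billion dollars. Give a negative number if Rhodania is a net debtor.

-3413.7

Change in NIIP = current account + net valuation change = 616.0 + (-616.2) = -0.2
End-of-year NIIP = -3413.5 + (-0.2) = -3413.7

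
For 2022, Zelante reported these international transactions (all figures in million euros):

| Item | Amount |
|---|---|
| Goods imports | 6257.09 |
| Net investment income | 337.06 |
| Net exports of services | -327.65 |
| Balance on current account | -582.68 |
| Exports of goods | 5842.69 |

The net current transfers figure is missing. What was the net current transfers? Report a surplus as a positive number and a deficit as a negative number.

Current account = goods balance + services balance + net primary income + net secondary income
Sum of the known components = -404.99
Net current transfers = CA - (known components) = -582.68 - (-404.99) = -177.69

-177.69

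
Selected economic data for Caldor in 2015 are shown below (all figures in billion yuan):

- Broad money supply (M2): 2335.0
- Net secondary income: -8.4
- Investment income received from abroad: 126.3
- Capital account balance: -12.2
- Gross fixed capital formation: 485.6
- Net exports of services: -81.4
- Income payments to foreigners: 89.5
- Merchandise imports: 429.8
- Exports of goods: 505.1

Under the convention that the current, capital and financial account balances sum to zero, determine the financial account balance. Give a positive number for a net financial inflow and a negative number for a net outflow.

Goods balance = 505.1 - 429.8 = 75.3
Services balance = -81.4
Trade balance (goods + services) = 75.3 + (-81.4) = -6.1
Net primary income = 126.3 - 89.5 = 36.8
Net secondary income = -8.4
Current account = -6.1 + 36.8 + (-8.4) = 22.3
Financial account = -(22.3 + (-12.2)) = -10.1

-10.1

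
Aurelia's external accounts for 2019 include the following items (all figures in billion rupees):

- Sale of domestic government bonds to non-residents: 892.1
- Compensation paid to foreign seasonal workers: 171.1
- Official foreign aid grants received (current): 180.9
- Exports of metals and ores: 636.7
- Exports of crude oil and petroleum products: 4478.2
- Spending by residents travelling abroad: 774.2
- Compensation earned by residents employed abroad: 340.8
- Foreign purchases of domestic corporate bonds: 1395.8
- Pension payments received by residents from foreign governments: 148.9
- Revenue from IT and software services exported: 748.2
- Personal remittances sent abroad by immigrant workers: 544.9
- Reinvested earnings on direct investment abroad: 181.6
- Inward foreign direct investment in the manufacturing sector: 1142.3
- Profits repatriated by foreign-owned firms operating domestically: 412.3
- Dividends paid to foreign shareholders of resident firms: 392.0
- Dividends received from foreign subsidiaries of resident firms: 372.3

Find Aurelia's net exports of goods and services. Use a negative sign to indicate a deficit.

5088.9

Goods: 636.7 + 4478.2 = 5114.9
Services: 748.2 - 774.2 = -26.0
Trade balance = 5114.9 + (-26.0) = 5088.9
(Excluded from the trade balance — financial account: sale of domestic government bonds to non-residents 892.1, foreign purchases of domestic corporate bonds 1395.8, inward foreign direct investment in the manufacturing sector 1142.3; primary income: compensation paid to foreign seasonal workers 171.1, compensation earned by residents employed abroad 340.8, reinvested earnings on direct investment abroad 181.6, profits repatriated by foreign-owned firms operating domestically 412.3, dividends paid to foreign shareholders of resident firms 392.0, dividends received from foreign subsidiaries of resident firms 372.3; secondary income: official foreign aid grants received (current) 180.9, pension payments received by residents from foreign governments 148.9, personal remittances sent abroad by immigrant workers 544.9.)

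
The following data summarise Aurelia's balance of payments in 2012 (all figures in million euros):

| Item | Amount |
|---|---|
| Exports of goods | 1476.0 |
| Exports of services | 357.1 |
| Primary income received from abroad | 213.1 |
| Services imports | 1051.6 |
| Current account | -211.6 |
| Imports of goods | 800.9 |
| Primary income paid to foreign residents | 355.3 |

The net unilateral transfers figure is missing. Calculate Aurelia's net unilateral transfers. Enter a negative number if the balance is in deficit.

Current account = goods balance + services balance + net primary income + net secondary income
Sum of the known components = -161.6
Net unilateral transfers = CA - (known components) = -211.6 - (-161.6) = -50.0

-50.0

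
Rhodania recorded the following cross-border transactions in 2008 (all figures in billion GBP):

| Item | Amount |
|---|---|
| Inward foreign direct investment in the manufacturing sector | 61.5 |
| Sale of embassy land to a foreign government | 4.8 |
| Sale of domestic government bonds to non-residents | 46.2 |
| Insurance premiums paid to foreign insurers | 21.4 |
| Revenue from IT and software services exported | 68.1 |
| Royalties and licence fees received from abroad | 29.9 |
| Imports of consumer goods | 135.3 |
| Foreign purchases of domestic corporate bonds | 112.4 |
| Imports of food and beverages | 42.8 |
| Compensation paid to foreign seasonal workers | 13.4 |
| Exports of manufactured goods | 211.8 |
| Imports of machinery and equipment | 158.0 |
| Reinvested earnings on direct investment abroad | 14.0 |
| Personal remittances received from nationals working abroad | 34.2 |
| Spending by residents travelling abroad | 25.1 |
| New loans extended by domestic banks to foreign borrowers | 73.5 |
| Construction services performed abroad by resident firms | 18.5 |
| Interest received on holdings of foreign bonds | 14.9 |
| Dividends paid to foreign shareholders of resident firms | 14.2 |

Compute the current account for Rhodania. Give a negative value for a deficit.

Goods: -135.3 - 42.8 - 158.0 + 211.8 = -124.3
Services: -21.4 + 18.5 + 68.1 + 29.9 - 25.1 = 70.0
Primary income: -13.4 + 14.0 + 14.9 - 14.2 = 1.3
Secondary income: 34.2
Current account = (-124.3) + 70.0 + 1.3 + 34.2 = -18.8
(Excluded from the current account — financial account: inward foreign direct investment in the manufacturing sector 61.5, sale of domestic government bonds to non-residents 46.2, foreign purchases of domestic corporate bonds 112.4, new loans extended by domestic banks to foreign borrowers 73.5; capital account: sale of embassy land to a foreign government 4.8.)

-18.8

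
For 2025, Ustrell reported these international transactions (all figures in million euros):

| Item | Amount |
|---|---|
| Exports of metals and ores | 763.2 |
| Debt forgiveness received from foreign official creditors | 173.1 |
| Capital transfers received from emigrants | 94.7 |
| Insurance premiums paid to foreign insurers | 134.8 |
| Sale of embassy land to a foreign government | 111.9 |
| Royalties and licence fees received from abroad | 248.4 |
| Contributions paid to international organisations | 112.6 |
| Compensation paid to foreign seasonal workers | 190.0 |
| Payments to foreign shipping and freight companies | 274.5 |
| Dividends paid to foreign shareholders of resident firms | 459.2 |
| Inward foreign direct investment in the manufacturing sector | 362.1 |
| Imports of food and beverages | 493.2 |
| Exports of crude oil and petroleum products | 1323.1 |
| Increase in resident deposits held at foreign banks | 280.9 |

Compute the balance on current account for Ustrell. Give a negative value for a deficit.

670.4

Goods: 1323.1 + 763.2 - 493.2 = 1593.1
Services: -274.5 + 248.4 - 134.8 = -160.9
Primary income: -459.2 - 190.0 = -649.2
Secondary income: -112.6
Current account = 1593.1 + (-160.9) + (-649.2) + (-112.6) = 670.4
(Excluded from the current account — capital account: debt forgiveness received from foreign official creditors 173.1, capital transfers received from emigrants 94.7, sale of embassy land to a foreign government 111.9; financial account: inward foreign direct investment in the manufacturing sector 362.1, increase in resident deposits held at foreign banks 280.9.)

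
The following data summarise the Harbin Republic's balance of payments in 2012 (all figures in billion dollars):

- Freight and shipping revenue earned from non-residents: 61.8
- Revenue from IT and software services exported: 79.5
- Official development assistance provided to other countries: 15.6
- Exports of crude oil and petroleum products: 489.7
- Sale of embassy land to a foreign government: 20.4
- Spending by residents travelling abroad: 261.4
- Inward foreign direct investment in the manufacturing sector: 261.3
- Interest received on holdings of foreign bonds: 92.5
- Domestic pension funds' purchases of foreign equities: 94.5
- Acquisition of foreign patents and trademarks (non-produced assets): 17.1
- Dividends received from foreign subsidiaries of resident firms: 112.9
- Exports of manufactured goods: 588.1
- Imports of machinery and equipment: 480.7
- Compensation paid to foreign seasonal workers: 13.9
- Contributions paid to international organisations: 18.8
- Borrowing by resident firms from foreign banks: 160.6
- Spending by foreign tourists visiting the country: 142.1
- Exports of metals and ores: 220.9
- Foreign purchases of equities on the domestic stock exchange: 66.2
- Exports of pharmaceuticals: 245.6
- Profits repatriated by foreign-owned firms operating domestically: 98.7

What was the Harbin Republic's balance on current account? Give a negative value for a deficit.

Goods: -480.7 + 220.9 + 588.1 + 245.6 + 489.7 = 1063.6
Services: 61.8 - 261.4 + 142.1 + 79.5 = 22.0
Primary income: -98.7 + 92.5 + 112.9 - 13.9 = 92.8
Secondary income: -15.6 - 18.8 = -34.4
Current account = 1063.6 + 22.0 + 92.8 + (-34.4) = 1144.0
(Excluded from the current account — capital account: sale of embassy land to a foreign government 20.4, acquisition of foreign patents and trademarks (non-produced assets) 17.1; financial account: inward foreign direct investment in the manufacturing sector 261.3, domestic pension funds' purchases of foreign equities 94.5, borrowing by resident firms from foreign banks 160.6, foreign purchases of equities on the domestic stock exchange 66.2.)

1144.0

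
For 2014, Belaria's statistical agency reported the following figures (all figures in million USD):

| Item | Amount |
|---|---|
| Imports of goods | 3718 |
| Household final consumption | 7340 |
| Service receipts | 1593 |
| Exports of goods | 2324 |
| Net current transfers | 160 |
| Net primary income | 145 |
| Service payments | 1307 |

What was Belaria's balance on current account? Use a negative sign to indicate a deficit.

-803

Goods balance = 2324 - 3718 = -1394
Services balance = 1593 - 1307 = 286
Trade balance (goods + services) = -1394 + 286 = -1108
Net primary income = 145
Net secondary income = 160
Current account = -1108 + 145 + 160 = -803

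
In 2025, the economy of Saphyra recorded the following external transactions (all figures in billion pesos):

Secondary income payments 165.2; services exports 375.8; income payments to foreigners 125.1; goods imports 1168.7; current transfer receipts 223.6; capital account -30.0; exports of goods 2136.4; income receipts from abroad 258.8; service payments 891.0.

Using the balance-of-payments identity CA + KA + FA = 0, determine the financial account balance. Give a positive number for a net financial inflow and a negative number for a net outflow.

-614.6

Goods balance = 2136.4 - 1168.7 = 967.7
Services balance = 375.8 - 891.0 = -515.2
Trade balance (goods + services) = 967.7 + (-515.2) = 452.5
Net primary income = 258.8 - 125.1 = 133.7
Net secondary income = 223.6 - 165.2 = 58.4
Current account = 452.5 + 133.7 + 58.4 = 644.6
Financial account = -(644.6 + (-30.0)) = -614.6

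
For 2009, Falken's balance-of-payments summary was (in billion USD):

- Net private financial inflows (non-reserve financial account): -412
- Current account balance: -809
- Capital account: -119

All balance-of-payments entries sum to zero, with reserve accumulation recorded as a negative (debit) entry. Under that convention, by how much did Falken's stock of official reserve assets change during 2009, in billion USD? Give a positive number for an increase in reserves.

Official reserve transactions balance = -((-809) + (-119) + (-412)) = 1340
An accumulation of reserves is recorded as a debit (negative entry), so the change in the stock of reserves is the negative of that balance.
Change in official reserves = -(1340) = -1340

-1340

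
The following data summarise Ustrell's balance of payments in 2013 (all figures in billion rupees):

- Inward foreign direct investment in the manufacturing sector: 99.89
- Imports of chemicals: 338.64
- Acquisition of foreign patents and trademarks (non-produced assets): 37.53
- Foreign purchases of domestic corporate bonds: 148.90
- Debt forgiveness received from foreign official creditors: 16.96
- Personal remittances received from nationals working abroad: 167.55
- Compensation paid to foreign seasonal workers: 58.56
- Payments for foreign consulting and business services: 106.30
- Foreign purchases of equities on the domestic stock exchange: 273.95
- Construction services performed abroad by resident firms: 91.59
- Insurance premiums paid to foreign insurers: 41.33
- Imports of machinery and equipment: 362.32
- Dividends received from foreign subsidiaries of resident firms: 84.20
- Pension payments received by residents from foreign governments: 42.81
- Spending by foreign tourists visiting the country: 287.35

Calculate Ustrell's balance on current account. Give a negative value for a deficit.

Goods: -338.64 - 362.32 = -700.96
Services: -41.33 + 91.59 - 106.30 + 287.35 = 231.31
Primary income: 84.20 - 58.56 = 25.64
Secondary income: 42.81 + 167.55 = 210.36
Current account = (-700.96) + 231.31 + 25.64 + 210.36 = -233.65
(Excluded from the current account — financial account: inward foreign direct investment in the manufacturing sector 99.89, foreign purchases of domestic corporate bonds 148.90, foreign purchases of equities on the domestic stock exchange 273.95; capital account: acquisition of foreign patents and trademarks (non-produced assets) 37.53, debt forgiveness received from foreign official creditors 16.96.)

-233.65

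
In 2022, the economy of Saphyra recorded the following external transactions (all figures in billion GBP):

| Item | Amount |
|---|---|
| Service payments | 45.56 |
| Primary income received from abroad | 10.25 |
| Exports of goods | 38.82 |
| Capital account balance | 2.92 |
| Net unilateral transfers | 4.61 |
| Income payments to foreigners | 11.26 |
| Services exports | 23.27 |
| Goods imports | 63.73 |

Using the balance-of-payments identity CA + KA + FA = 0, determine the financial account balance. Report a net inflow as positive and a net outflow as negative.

40.68

Goods balance = 38.82 - 63.73 = -24.91
Services balance = 23.27 - 45.56 = -22.29
Trade balance (goods + services) = -24.91 + (-22.29) = -47.20
Net primary income = 10.25 - 11.26 = -1.01
Net secondary income = 4.61
Current account = -47.20 + (-1.01) + 4.61 = -43.60
Financial account = -(-43.60 + 2.92) = 40.68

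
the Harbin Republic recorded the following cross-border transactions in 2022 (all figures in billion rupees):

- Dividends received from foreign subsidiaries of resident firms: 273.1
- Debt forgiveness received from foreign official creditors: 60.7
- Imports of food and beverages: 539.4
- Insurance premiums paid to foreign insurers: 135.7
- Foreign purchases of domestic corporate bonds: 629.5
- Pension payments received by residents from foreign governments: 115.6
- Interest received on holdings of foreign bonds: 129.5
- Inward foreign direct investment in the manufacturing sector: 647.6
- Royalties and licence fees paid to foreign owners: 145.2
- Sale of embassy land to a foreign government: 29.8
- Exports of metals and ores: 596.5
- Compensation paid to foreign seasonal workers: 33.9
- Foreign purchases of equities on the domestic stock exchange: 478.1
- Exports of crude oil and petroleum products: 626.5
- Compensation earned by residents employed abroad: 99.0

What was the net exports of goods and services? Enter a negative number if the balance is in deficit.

402.7

Goods: -539.4 + 626.5 + 596.5 = 683.6
Services: -145.2 - 135.7 = -280.9
Trade balance = 683.6 + (-280.9) = 402.7
(Excluded from the trade balance — primary income: dividends received from foreign subsidiaries of resident firms 273.1, interest received on holdings of foreign bonds 129.5, compensation paid to foreign seasonal workers 33.9, compensation earned by residents employed abroad 99.0; capital account: debt forgiveness received from foreign official creditors 60.7, sale of embassy land to a foreign government 29.8; financial account: foreign purchases of domestic corporate bonds 629.5, inward foreign direct investment in the manufacturing sector 647.6, foreign purchases of equities on the domestic stock exchange 478.1; secondary income: pension payments received by residents from foreign governments 115.6.)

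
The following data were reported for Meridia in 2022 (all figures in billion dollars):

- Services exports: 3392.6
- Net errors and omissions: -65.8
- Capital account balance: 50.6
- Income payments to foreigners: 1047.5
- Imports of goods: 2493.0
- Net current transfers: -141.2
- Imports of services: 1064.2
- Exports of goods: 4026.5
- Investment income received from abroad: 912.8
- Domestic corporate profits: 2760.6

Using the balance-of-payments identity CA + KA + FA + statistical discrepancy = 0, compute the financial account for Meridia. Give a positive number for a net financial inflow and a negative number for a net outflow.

Goods balance = 4026.5 - 2493.0 = 1533.5
Services balance = 3392.6 - 1064.2 = 2328.4
Trade balance (goods + services) = 1533.5 + 2328.4 = 3861.9
Net primary income = 912.8 - 1047.5 = -134.7
Net secondary income = -141.2
Current account = 3861.9 + (-134.7) + (-141.2) = 3586.0
Financial account = -(3586.0 + 50.6 + (-65.8)) = -3570.8

-3570.8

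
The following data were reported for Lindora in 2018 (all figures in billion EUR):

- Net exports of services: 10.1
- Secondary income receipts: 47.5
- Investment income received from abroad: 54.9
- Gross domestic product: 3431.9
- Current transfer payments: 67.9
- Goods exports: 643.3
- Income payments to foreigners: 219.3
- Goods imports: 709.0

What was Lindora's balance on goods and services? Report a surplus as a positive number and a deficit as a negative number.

-55.6

Goods balance = 643.3 - 709.0 = -65.7
Services balance = 10.1
Trade balance (goods + services) = -65.7 + 10.1 = -55.6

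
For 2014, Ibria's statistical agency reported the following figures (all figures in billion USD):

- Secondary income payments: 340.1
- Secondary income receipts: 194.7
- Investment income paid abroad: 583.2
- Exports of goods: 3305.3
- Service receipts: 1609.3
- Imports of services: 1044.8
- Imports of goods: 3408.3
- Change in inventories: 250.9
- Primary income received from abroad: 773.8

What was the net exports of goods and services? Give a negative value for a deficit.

Goods balance = 3305.3 - 3408.3 = -103.0
Services balance = 1609.3 - 1044.8 = 564.5
Trade balance (goods + services) = -103.0 + 564.5 = 461.5

461.5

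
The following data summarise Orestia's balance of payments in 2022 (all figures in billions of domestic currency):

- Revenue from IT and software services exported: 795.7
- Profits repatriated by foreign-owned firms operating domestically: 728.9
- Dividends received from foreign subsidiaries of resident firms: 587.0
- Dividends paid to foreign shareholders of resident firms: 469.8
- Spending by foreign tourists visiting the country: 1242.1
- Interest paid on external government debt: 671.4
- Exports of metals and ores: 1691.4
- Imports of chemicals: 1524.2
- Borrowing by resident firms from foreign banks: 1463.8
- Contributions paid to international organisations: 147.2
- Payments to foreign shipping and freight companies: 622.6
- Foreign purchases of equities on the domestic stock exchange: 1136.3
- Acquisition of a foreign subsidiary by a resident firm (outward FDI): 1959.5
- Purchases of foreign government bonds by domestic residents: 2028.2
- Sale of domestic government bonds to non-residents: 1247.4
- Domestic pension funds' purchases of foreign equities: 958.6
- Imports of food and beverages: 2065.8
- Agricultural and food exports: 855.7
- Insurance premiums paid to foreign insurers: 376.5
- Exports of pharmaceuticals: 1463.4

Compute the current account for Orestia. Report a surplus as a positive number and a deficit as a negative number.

28.9

Goods: 1691.4 + 1463.4 - 2065.8 + 855.7 - 1524.2 = 420.5
Services: 1242.1 - 376.5 + 795.7 - 622.6 = 1038.7
Primary income: -469.8 + 587.0 - 671.4 - 728.9 = -1283.1
Secondary income: -147.2
Current account = 420.5 + 1038.7 + (-1283.1) + (-147.2) = 28.9
(Excluded from the current account — financial account: borrowing by resident firms from foreign banks 1463.8, foreign purchases of equities on the domestic stock exchange 1136.3, acquisition of a foreign subsidiary by a resident firm (outward FDI) 1959.5, purchases of foreign government bonds by domestic residents 2028.2, sale of domestic government bonds to non-residents 1247.4, domestic pension funds' purchases of foreign equities 958.6.)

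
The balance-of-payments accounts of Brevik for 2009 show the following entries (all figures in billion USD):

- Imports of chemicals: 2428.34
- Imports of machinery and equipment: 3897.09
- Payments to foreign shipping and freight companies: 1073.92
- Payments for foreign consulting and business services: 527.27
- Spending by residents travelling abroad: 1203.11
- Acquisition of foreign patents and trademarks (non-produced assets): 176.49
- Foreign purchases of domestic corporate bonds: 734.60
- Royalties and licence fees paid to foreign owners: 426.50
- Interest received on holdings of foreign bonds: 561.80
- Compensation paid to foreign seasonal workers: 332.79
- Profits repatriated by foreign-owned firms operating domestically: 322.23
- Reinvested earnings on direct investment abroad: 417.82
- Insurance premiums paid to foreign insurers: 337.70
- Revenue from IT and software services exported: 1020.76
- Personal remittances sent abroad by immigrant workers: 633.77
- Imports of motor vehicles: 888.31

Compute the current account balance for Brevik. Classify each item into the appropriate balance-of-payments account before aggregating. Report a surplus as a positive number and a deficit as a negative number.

-10070.65

Goods: -3897.09 - 2428.34 - 888.31 = -7213.74
Services: -1073.92 - 1203.11 - 426.50 - 527.27 + 1020.76 - 337.70 = -2547.74
Primary income: 417.82 - 322.23 - 332.79 + 561.80 = 324.60
Secondary income: -633.77
Current account = (-7213.74) + (-2547.74) + 324.60 + (-633.77) = -10070.65
(Excluded from the current account — capital account: acquisition of foreign patents and trademarks (non-produced assets) 176.49; financial account: foreign purchases of domestic corporate bonds 734.60.)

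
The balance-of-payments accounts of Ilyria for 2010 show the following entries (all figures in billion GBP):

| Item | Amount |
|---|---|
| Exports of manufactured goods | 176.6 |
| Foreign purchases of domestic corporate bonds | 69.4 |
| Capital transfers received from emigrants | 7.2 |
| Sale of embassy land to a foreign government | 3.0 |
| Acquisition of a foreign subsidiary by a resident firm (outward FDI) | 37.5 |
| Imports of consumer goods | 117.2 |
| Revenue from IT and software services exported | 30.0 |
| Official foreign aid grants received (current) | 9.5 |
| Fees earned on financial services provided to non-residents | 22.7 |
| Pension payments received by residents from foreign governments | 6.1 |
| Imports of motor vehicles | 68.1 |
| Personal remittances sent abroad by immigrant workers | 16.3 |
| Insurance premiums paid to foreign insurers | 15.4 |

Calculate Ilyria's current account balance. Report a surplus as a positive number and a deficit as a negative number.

Goods: -68.1 + 176.6 - 117.2 = -8.7
Services: 30.0 - 15.4 + 22.7 = 37.3
Secondary income: 9.5 + 6.1 - 16.3 = -0.7
Current account = (-8.7) + 37.3 + (-0.7) = 27.9
(Excluded from the current account — financial account: foreign purchases of domestic corporate bonds 69.4, acquisition of a foreign subsidiary by a resident firm (outward FDI) 37.5; capital account: capital transfers received from emigrants 7.2, sale of embassy land to a foreign government 3.0.)

27.9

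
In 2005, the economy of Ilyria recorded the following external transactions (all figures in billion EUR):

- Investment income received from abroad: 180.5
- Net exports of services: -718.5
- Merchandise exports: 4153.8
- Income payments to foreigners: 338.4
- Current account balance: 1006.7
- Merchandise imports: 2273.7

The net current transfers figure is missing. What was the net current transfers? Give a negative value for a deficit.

3.0

Current account = goods balance + services balance + net primary income + net secondary income
Sum of the known components = 1003.7
Net current transfers = CA - (known components) = 1006.7 - 1003.7 = 3.0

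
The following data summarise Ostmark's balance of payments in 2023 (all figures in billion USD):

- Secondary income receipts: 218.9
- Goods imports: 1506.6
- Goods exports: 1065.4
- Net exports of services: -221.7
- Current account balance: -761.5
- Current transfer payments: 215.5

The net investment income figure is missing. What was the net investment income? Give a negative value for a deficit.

-102.0

Current account = goods balance + services balance + net primary income + net secondary income
Sum of the known components = -659.5
Net investment income = CA - (known components) = -761.5 - (-659.5) = -102.0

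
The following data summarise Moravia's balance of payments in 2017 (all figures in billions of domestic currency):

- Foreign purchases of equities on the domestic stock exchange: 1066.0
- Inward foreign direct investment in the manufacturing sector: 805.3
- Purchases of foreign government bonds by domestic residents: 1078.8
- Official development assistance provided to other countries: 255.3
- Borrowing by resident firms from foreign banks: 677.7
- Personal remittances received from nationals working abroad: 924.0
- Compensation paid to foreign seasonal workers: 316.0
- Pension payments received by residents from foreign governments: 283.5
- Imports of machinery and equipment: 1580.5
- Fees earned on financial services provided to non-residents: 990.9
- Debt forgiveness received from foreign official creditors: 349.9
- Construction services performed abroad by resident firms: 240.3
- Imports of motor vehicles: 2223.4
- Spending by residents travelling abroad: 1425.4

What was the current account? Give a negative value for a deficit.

-3361.9

Goods: -2223.4 - 1580.5 = -3803.9
Services: 240.3 - 1425.4 + 990.9 = -194.2
Primary income: -316.0
Secondary income: 924.0 - 255.3 + 283.5 = 952.2
Current account = (-3803.9) + (-194.2) + (-316.0) + 952.2 = -3361.9
(Excluded from the current account — financial account: foreign purchases of equities on the domestic stock exchange 1066.0, inward foreign direct investment in the manufacturing sector 805.3, purchases of foreign government bonds by domestic residents 1078.8, borrowing by resident firms from foreign banks 677.7; capital account: debt forgiveness received from foreign official creditors 349.9.)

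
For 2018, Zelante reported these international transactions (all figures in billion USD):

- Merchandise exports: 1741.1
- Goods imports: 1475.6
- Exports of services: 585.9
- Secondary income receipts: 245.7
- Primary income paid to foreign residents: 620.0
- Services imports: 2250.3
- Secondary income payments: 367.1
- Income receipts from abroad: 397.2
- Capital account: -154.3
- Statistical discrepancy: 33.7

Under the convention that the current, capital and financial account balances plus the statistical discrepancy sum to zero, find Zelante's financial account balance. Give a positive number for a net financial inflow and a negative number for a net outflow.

1863.7

Goods balance = 1741.1 - 1475.6 = 265.5
Services balance = 585.9 - 2250.3 = -1664.4
Trade balance (goods + services) = 265.5 + (-1664.4) = -1398.9
Net primary income = 397.2 - 620.0 = -222.8
Net secondary income = 245.7 - 367.1 = -121.4
Current account = -1398.9 + (-222.8) + (-121.4) = -1743.1
Financial account = -(-1743.1 + (-154.3) + 33.7) = 1863.7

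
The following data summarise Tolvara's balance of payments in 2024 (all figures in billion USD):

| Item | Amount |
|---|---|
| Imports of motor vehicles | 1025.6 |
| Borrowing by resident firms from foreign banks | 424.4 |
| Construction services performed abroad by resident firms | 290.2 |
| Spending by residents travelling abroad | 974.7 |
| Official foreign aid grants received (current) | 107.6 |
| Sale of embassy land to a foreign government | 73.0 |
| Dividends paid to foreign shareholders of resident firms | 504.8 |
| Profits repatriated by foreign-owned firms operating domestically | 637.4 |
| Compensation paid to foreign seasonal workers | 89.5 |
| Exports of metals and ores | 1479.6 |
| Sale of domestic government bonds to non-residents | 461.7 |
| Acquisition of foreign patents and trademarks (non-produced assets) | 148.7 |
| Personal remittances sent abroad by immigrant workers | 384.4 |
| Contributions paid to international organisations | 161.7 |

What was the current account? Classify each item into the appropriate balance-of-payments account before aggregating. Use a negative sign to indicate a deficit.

Goods: -1025.6 + 1479.6 = 454.0
Services: 290.2 - 974.7 = -684.5
Primary income: -637.4 - 89.5 - 504.8 = -1231.7
Secondary income: 107.6 - 161.7 - 384.4 = -438.5
Current account = 454.0 + (-684.5) + (-1231.7) + (-438.5) = -1900.7
(Excluded from the current account — financial account: borrowing by resident firms from foreign banks 424.4, sale of domestic government bonds to non-residents 461.7; capital account: sale of embassy land to a foreign government 73.0, acquisition of foreign patents and trademarks (non-produced assets) 148.7.)

-1900.7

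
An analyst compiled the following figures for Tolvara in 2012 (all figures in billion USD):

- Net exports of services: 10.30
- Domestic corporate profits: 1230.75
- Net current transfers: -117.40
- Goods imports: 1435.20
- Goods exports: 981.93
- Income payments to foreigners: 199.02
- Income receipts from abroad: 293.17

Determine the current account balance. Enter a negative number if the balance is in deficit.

Goods balance = 981.93 - 1435.20 = -453.27
Services balance = 10.30
Trade balance (goods + services) = -453.27 + 10.30 = -442.97
Net primary income = 293.17 - 199.02 = 94.15
Net secondary income = -117.40
Current account = -442.97 + 94.15 + (-117.40) = -466.22

-466.22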